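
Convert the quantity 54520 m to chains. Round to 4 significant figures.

2710 chains

1 meter = 0.0497097 chains.
54520 × 0.0497097 ≈ 2710 chain.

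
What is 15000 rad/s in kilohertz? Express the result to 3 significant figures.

1 rad/s = 0.000159155 kHz.
15000 × 0.000159155 ≈ 2.39 kHz.

2.39 kilohertz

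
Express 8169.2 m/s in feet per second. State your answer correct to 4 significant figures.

1 m/s = 3.28084 feet per second.
8169.2 × 3.28084 ≈ 26800 ft/s.

26800 feet per second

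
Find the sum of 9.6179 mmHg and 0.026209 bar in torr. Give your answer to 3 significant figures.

9.6179 mmHg = 9.61790 torr and 0.026209 bar = 19.6584 torr.
9.61790 + 19.6584 ≈ 29.3 torr.

29.3 torr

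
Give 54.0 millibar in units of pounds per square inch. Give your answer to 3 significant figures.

1 mbar = 0.0145038 psi.
So 54.0 × 0.0145038 ≈ 0.783 psi.

0.783 psi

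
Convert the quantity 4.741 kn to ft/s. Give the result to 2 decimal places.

1 knot = 1.68781 ft/s.
So 4.741 × 1.68781 ≈ 8.00 ft/s.

8.00 feet per second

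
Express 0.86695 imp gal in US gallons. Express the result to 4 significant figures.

1.041 US gal

1 imperial gallon = 1.20095 US gal.
Thus 0.86695 × 1.20095 ≈ 1.041 US gal.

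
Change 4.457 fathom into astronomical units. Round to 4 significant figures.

5.449 × 10^-11 au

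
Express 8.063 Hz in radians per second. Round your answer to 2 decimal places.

50.66 radians per second

1 hertz = 6.28319 rad/s.
8.063 × 6.28319 ≈ 50.66 rad/s.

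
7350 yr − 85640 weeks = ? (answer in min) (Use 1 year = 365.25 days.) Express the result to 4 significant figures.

7350 yr = 3.86581e+9 min and 85640 wk = 8.63251e+8 min.
3.86581e+9 − 8.63251e+8 ≈ 3.003e+9 min.

3.003e+9 minutes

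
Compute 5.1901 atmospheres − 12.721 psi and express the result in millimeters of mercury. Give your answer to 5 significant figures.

5.1901 atm = 3944.48 mmHg and 12.721 psi = 657.866 mmHg.
3944.48 − 657.866 ≈ 3286.6 mmHg.

3286.6 millimeters of mercury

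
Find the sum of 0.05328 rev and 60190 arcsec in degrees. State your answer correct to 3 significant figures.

0.05328 rev = 19.1808 ° and 60190 arcsec = 16.7194 °.
19.1808 + 16.7194 ≈ 35.9 °.

35.9 °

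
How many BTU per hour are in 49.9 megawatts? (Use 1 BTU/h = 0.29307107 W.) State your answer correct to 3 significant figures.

1.70e+8 BTU/h

1 megawatt = 3.41214e+6 BTU/h.
49.9 × 3.41214e+6 ≈ 1.70e+8 BTU/h.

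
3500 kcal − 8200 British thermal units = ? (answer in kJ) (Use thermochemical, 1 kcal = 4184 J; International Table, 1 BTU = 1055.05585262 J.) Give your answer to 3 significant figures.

5990 kJ

3500 kcal = 14644.0 kJ and 8200 BTU = 8651.46 kJ.
14644.0 − 8651.46 ≈ 5990 kJ.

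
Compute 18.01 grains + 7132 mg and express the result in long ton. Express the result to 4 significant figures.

8.168e-6 long ton

18.01 gr = 1.14860e-6 long ton and 7132 mg = 7.01936e-6 long ton.
1.14860e-6 + 7.01936e-6 ≈ 8.168e-6 long ton.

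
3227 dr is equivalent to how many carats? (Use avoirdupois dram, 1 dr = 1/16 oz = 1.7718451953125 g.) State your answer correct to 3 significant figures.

28600 carats

1 dr = 8.85923 carats.
3227 × 8.85923 ≈ 28600 ct.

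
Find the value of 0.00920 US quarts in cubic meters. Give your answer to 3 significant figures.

8.71e-6 cubic meters

1 US quart = 0.000946353 m³.
Then 0.00920 × 0.000946353 ≈ 8.71e-6 m³.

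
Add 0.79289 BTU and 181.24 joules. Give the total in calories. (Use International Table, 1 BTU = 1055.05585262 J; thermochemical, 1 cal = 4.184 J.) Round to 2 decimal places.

243.26 cal

0.79289 BTU = 199.939 cal and 181.24 J = 43.3174 cal.
199.939 + 43.3174 ≈ 243.26 cal.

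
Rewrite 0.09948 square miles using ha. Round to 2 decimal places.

25.77 ha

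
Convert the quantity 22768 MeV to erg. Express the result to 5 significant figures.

0.036478 ergs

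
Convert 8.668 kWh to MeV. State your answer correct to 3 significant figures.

1.95e+20 MeV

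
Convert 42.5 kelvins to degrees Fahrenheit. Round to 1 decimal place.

-383.2 °F

K = (°F + 459.67) × 5/9.
Applying the formula gives -383.2 °F.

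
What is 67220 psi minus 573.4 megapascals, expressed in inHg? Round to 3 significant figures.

-32500 inHg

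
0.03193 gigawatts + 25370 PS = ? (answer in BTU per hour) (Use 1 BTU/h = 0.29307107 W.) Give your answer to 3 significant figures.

0.03193 GW = 1.08950e+8 BTU/h and 25370 PS = 6.36692e+7 BTU/h.
1.08950e+8 + 6.36692e+7 ≈ 1.73e+8 BTU/h.

1.73e+8 BTU per hour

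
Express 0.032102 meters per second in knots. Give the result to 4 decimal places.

0.0624 knots

1 m/s = 1.94384 kn.
Thus 0.032102 × 1.94384 ≈ 0.0624 kn.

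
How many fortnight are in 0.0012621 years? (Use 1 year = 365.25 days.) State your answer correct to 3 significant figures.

1 year = 26.0893 fortnights.
So 0.0012621 × 26.0893 ≈ 0.0329 fortnight.

0.0329 fortnight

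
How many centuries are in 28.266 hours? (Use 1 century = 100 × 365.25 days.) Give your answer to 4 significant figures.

1 hour = 1.14077 × 10^-6 century.
Thus 28.266 × 1.14077 × 10^-6 ≈ 3.225 × 10^-5 century.

3.225 × 10^-5 centuries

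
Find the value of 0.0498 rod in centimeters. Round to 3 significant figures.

1 rod = 502.920 centimeters.
Then 0.0498 × 502.920 ≈ 25.0 cm.

25.0 centimeters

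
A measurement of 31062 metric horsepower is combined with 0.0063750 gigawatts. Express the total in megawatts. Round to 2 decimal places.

29.22 megawatts

31062 PS = 22.8461 MW and 0.0063750 GW = 6.37500 MW.
22.8461 + 6.37500 ≈ 29.22 MW.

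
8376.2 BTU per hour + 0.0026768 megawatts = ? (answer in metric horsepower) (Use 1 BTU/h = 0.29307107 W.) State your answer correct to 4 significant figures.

6.977 PS

8376.2 BTU/h = 3.33763 PS and 0.0026768 MW = 3.63944 PS.
3.33763 + 3.63944 ≈ 6.977 PS.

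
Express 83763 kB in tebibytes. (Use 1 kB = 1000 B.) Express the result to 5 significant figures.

7.6182e-5 tebibytes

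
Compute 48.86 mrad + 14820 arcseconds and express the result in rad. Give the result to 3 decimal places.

48.86 mrad = 0.0488600 rad and 14820 arcsec = 0.0718494 rad.
0.0488600 + 0.0718494 ≈ 0.121 rad.

0.121 rad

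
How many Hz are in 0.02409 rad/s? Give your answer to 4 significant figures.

1 radian per second = 0.159155 hertz.
Then 0.02409 × 0.159155 ≈ 0.003834 Hz.

0.003834 Hz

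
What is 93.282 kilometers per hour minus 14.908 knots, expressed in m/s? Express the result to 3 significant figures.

18.2 m/s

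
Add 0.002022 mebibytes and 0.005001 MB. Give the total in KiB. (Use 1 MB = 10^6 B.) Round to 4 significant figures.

6.954 kibibytes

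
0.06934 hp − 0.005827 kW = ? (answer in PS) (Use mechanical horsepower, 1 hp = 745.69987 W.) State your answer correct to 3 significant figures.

0.0624 PS

0.06934 hp = 0.0703017 PS and 0.005827 kW = 0.00792252 PS.
0.0703017 − 0.00792252 ≈ 0.0624 PS.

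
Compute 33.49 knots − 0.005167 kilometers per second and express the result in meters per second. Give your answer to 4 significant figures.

33.49 kn = 17.2287 m/s and 0.005167 km/s = 5.16700 m/s.
17.2287 − 5.16700 ≈ 12.06 m/s.

12.06 m/s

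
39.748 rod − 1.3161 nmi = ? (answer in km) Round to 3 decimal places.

39.748 rod = 0.199901 km and 1.3161 nmi = 2.43742 km.
0.199901 − 2.43742 ≈ -2.238 km.

-2.238 kilometers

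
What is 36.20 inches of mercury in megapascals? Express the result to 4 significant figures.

1 inHg = 0.00338639 MPa.
Then 36.20 × 0.00338639 ≈ 0.1226 MPa.

0.1226 megapascals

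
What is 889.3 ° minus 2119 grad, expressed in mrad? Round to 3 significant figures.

889.3 ° = 15521.2 mrad and 2119 grad = 33285.2 mrad.
15521.2 − 33285.2 ≈ -17800 mrad.

-17800 mrad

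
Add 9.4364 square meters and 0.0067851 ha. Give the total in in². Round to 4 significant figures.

119800 square inches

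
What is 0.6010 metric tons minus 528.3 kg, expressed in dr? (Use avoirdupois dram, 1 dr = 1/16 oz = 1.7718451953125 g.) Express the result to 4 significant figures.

0.6010 t = 339194 dr and 528.3 kg = 298164 dr.
339194 − 298164 ≈ 41030 dr.

41030 dr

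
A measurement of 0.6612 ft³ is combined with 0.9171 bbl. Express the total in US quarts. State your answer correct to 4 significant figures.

0.6612 ft³ = 19.7845 US qt and 0.9171 bbl = 154.073 US qt.
19.7845 + 154.073 ≈ 173.9 US qt.

173.9 US quarts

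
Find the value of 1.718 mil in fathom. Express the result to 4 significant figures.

2.386 × 10^-5 fathoms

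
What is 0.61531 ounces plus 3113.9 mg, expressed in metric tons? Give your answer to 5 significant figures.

0.61531 oz = 1.74437e-5 t and 3113.9 mg = 3.11390e-6 t.
1.74437e-5 + 3.11390e-6 ≈ 2.0558e-5 t.

2.0558e-5 metric tons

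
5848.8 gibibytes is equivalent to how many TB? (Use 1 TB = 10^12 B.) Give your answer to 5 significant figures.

6.2801 TB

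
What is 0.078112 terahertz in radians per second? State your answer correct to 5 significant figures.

4.9079 × 10^11 radians per second

1 THz = 6.28319 × 10^12 rad/s.
0.078112 × 6.28319 × 10^12 ≈ 4.9079 × 10^11 rad/s.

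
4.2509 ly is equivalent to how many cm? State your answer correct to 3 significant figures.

4.02e+18 cm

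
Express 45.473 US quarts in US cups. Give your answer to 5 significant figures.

1 US quart = 4.00000 US cups.
So 45.473 × 4.00000 ≈ 181.89 US cup.

181.89 US cups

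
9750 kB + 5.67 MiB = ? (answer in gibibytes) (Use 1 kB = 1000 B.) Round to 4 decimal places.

9750 kB = 0.00908040 GiB and 5.67 MiB = 0.00553711 GiB.
0.00908040 + 0.00553711 ≈ 0.0146 GiB.

0.0146 GiB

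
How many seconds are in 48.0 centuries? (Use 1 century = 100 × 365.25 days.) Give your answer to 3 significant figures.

1.51 × 10^11 s

1 century = 3.15576 × 10^9 s.
48.0 × 3.15576 × 10^9 ≈ 1.51 × 10^11 s.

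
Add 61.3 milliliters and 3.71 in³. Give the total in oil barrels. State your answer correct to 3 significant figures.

0.000768 bbl

61.3 mL = 0.000385565 bbl and 3.71 in³ = 0.000382395 bbl.
0.000385565 + 0.000382395 ≈ 0.000768 bbl.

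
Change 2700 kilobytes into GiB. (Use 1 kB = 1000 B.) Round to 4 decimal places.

0.0025 gibibytes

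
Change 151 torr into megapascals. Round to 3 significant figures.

0.0201 MPa

1 torr = 0.000133322 MPa.
Thus 151 × 0.000133322 ≈ 0.0201 MPa.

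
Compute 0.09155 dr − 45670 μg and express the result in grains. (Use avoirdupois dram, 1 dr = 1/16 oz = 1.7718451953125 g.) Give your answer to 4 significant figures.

1.799 gr

0.09155 dr = 2.50332 gr and 45670 μg = 0.704796 gr.
2.50332 − 0.704796 ≈ 1.799 gr.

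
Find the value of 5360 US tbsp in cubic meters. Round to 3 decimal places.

0.079 m³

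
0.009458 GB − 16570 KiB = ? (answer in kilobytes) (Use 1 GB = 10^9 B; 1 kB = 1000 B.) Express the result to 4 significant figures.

0.009458 GB = 9458.00 kB and 16570 KiB = 16967.7 kB.
9458.00 − 16967.7 ≈ -7510 kB.

-7510 kB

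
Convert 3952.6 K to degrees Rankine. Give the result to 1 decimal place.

°R = K × 9/5.
Applying the formula gives 7114.7 °R.

7114.7 degrees Rankine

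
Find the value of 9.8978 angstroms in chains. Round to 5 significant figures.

1 Å = 4.97097e-12 chain.
Then 9.8978 × 4.97097e-12 ≈ 4.9202e-11 chain.

4.9202e-11 chains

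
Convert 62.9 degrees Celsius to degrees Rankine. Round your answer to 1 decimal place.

604.9 degrees Rankine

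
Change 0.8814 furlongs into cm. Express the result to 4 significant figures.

17730 cm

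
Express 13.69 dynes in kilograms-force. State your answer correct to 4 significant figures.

1 dyn = 1.01972e-6 kilograms-force.
Thus 13.69 × 1.01972e-6 ≈ 1.396e-5 kgf.

1.396e-5 kilograms-force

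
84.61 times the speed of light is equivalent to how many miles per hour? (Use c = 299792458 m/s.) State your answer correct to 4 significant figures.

5.674e+10 mph

1 speed of light = 6.70617e+8 mph.
Then 84.61 × 6.70617e+8 ≈ 5.674e+10 mph.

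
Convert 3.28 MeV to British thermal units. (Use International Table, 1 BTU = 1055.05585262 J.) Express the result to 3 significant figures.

4.98e-16 British thermal units

1 megaelectronvolt = 1.51857e-16 BTU.
So 3.28 × 1.51857e-16 ≈ 4.98e-16 BTU.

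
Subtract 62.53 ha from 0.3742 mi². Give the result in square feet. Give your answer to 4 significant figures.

3.701e+6 square feet

0.3742 mi² = 1.04321e+7 ft² and 62.53 ha = 6.73067e+6 ft².
1.04321e+7 − 6.73067e+6 ≈ 3.701e+6 ft².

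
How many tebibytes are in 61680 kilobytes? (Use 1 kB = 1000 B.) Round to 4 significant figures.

1 kB = 9.09495 × 10^-10 TiB.
61680 × 9.09495 × 10^-10 ≈ 5.610 × 10^-5 TiB.

5.610 × 10^-5 TiB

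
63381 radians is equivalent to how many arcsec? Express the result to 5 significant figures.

1.3073e+10 arcsec

1 radian = 206265 arcsec.
Then 63381 × 206265 ≈ 1.3073e+10 arcsec.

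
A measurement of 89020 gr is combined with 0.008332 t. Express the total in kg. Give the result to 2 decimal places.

14.10 kilograms

89020 gr = 5.76840 kg and 0.008332 t = 8.33200 kg.
5.76840 + 8.33200 ≈ 14.10 kg.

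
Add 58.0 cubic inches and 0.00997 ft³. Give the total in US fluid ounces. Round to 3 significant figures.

58.0 in³ = 32.1385 US fl oz and 0.00997 ft³ = 9.54634 US fl oz.
32.1385 + 9.54634 ≈ 41.7 US fl oz.

41.7 US fl oz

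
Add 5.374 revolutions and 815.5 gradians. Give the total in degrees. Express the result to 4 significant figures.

5.374 rev = 1934.64 ° and 815.5 grad = 733.950 °.
1934.64 + 733.950 ≈ 2669 °.

2669 degrees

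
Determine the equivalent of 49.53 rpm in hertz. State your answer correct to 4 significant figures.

1 revolution per minute = 0.0166667 hertz.
49.53 × 0.0166667 ≈ 0.8255 Hz.

0.8255 hertz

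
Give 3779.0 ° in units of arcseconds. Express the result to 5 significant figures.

1 ° = 3600.00 arcseconds.
Then 3779.0 × 3600.00 ≈ 1.3604 × 10^7 arcsec.

1.3604 × 10^7 arcsec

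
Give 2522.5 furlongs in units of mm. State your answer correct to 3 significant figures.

5.07 × 10^8 mm

1 furlong = 201168 millimeters.
So 2522.5 × 201168 ≈ 5.07 × 10^8 mm.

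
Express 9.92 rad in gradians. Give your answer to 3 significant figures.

632 grad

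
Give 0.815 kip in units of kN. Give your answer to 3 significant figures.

3.63 kN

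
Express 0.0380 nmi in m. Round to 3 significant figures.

1 nmi = 1852.00 meters.
Then 0.0380 × 1852.00 ≈ 70.4 m.

70.4 m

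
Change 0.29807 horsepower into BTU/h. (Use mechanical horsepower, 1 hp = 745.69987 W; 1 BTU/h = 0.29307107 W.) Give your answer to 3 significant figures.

758 BTU/h

1 hp = 2544.43 BTU per hour.
So 0.29807 × 2544.43 ≈ 758 BTU/h.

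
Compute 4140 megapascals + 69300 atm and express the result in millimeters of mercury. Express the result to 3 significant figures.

8.37e+7 mmHg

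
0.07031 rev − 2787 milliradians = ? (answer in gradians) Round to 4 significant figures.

0.07031 rev = 28.1240 grad and 2787 mrad = 177.426 grad.
28.1240 − 177.426 ≈ -149.3 grad.

-149.3 gradians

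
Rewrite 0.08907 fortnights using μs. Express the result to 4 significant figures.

1 fortnight = 1.20960e+12 μs.
0.08907 × 1.20960e+12 ≈ 1.077e+11 μs.

1.077e+11 microseconds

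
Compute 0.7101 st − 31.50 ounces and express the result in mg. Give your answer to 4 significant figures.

3.616e+6 mg

0.7101 st = 4.50934e+6 mg and 31.50 oz = 893010 mg.
4.50934e+6 − 893010 ≈ 3.616e+6 mg.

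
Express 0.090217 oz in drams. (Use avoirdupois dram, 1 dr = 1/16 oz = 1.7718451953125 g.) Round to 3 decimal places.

1.443 drams

1 ounce = 16.0000 dr.
So 0.090217 × 16.0000 ≈ 1.443 dr.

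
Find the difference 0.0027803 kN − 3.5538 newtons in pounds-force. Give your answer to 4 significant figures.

-0.1739 lbf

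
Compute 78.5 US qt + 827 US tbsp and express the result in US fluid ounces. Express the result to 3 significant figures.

2930 US fl oz

78.5 US qt = 2512.00 US fl oz and 827 US tbsp = 413.500 US fl oz.
2512.00 + 413.500 ≈ 2930 US fl oz.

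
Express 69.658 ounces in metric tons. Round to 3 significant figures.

0.00197 t

1 oz = 2.83495 × 10^-5 t.
So 69.658 × 2.83495 × 10^-5 ≈ 0.00197 t.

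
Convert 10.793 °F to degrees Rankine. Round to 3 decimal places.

°R = °F + 459.67.
Applying the formula gives 470.463 °R.

470.463 °R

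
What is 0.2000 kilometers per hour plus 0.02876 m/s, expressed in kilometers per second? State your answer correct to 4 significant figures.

0.2000 km/h = 5.55556e-5 km/s and 0.02876 m/s = 2.87600e-5 km/s.
5.55556e-5 + 2.87600e-5 ≈ 8.432e-5 km/s.

8.432e-5 km/s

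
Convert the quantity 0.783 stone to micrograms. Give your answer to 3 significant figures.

1 st = 6.35029 × 10^9 micrograms.
So 0.783 × 6.35029 × 10^9 ≈ 4.97 × 10^9 μg.

4.97 × 10^9 micrograms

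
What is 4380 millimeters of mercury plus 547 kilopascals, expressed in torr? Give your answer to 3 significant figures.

4380 mmHg = 4380.00 torr and 547 kPa = 4102.84 torr.
4380.00 + 4102.84 ≈ 8480 torr.

8480 torr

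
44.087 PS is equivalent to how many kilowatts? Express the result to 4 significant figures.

32.43 kW

1 metric horsepower = 0.735499 kilowatts.
44.087 × 0.735499 ≈ 32.43 kW.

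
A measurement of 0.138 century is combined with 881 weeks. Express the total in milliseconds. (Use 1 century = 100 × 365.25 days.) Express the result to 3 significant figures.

9.68 × 10^11 milliseconds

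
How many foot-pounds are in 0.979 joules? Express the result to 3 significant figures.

0.722 ft·lbf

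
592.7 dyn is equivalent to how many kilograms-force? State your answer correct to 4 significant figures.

0.0006044 kilograms-force

1 dyn = 1.01972 × 10^-6 kilograms-force.
592.7 × 1.01972 × 10^-6 ≈ 0.0006044 kgf.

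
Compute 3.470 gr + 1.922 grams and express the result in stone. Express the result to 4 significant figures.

3.470 gr = 3.54082 × 10^-5 st and 1.922 g = 0.000302663 st.
3.54082 × 10^-5 + 0.000302663 ≈ 0.0003381 st.

0.0003381 stone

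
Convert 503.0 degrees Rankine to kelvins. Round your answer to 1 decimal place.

279.4 K

°R = K × 9/5.
Applying the formula gives 279.4 K.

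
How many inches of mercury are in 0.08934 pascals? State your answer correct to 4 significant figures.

2.638 × 10^-5 inches of mercury

1 pascal = 0.000295300 inches of mercury.
So 0.08934 × 0.000295300 ≈ 2.638 × 10^-5 inHg.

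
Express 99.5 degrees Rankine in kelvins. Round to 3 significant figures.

55.3 K

°R = K × 9/5.
Applying the formula gives 55.3 K.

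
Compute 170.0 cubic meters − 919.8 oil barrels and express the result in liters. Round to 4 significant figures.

170.0 m³ = 170000 L and 919.8 bbl = 146237 L.
170000 − 146237 ≈ 23760 L.

23760 liters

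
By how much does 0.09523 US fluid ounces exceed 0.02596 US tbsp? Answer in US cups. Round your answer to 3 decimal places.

0.010 US cup

0.09523 US fl oz = 0.01190375 US cup and 0.02596 US tbsp = 0.001622500 US cup.
0.01190375 − 0.001622500 ≈ 0.010 US cup.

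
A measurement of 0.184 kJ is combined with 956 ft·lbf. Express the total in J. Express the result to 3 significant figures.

0.184 kJ = 184.000 J and 956 ft·lbf = 1296.16 J.
184.000 + 1296.16 ≈ 1480 J.

1480 J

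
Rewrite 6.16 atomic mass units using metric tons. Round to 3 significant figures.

1 u = 1.66054 × 10^-30 t.
6.16 × 1.66054 × 10^-30 ≈ 1.02 × 10^-29 t.

1.02 × 10^-29 metric tons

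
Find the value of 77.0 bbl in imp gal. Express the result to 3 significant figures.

2690 imp gal

1 bbl = 34.9723 imp gal.
So 77.0 × 34.9723 ≈ 2690 imp gal.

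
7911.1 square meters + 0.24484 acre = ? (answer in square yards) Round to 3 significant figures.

10600 yd²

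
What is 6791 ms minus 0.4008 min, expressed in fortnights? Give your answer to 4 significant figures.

-1.427e-5 fortnight

6791 ms = 5.61425e-6 fortnight and 0.4008 min = 1.98810e-5 fortnight.
5.61425e-6 − 1.98810e-5 ≈ -1.427e-5 fortnight.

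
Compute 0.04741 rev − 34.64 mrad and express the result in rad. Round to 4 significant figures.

0.04741 rev = 0.297886 rad and 34.64 mrad = 0.0346400 rad.
0.297886 − 0.0346400 ≈ 0.2632 rad.

0.2632 radians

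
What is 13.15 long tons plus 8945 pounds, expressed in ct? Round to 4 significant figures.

13.15 long ton = 6.68051e+7 ct and 8945 lb = 2.02869e+7 ct.
6.68051e+7 + 2.02869e+7 ≈ 8.709e+7 ct.

8.709e+7 carats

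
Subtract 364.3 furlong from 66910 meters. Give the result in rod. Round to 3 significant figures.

66910 m = 13304.3 rod and 364.3 furlong = 14572.0 rod.
13304.3 − 14572.0 ≈ -1270 rod.

-1270 rod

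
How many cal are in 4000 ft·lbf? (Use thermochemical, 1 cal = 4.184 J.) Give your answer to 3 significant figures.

1300 calories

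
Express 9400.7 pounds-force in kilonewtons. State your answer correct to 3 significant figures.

1 lbf = 0.00444822 kN.
Then 9400.7 × 0.00444822 ≈ 41.8 kN.

41.8 kN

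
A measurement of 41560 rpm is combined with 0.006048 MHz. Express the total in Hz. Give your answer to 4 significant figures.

6741 Hz

41560 rpm = 692.667 Hz and 0.006048 MHz = 6048.00 Hz.
692.667 + 6048.00 ≈ 6741 Hz.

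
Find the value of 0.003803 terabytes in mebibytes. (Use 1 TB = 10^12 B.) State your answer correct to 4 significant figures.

1 terabyte = 953674 mebibytes.
So 0.003803 × 953674 ≈ 3627 MiB.

3627 MiB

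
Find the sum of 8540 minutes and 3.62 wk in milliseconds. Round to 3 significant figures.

8540 min = 5.12400e+8 ms and 3.62 wk = 2.18938e+9 ms.
5.12400e+8 + 2.18938e+9 ≈ 2.70e+9 ms.

2.70e+9 ms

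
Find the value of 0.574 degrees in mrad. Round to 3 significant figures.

10.0 milliradians

1 ° = 17.4533 mrad.
So 0.574 × 17.4533 ≈ 10.0 mrad.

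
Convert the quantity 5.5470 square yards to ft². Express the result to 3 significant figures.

49.9 ft²

1 square yard = 9.00000 square feet.
Then 5.5470 × 9.00000 ≈ 49.9 ft².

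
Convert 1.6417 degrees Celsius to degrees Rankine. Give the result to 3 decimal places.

494.625 °R

°R = (°C + 273.15) × 9/5.
Applying the formula gives 494.625 °R.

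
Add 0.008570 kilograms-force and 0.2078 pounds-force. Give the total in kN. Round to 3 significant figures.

0.00101 kN

0.008570 kgf = 8.40430 × 10^-5 kN and 0.2078 lbf = 0.000924340 kN.
8.40430 × 10^-5 + 0.000924340 ≈ 0.00101 kN.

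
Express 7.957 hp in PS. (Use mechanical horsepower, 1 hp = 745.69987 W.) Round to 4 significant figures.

8.067 metric horsepower

1 hp = 1.01387 metric horsepower.
7.957 × 1.01387 ≈ 8.067 PS.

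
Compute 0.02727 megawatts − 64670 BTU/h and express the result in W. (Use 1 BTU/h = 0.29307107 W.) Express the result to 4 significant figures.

8317 W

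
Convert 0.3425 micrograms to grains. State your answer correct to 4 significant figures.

5.286e-6 gr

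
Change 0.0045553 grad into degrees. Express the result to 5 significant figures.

1 grad = 0.900000 degrees.
So 0.0045553 × 0.900000 ≈ 0.0040998 °.

0.0040998 degrees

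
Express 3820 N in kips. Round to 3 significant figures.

1 N = 0.000224809 kip.
Thus 3820 × 0.000224809 ≈ 0.859 kip.

0.859 kip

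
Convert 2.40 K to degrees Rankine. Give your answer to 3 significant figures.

°R = K × 9/5.
Applying the formula gives 4.32 °R.

4.32 °R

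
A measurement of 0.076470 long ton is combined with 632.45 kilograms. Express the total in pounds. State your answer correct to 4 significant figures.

1566 lb

0.076470 long ton = 171.293 lb and 632.45 kg = 1394.31 lb.
171.293 + 1394.31 ≈ 1566 lb.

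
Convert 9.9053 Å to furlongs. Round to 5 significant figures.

1 angstrom = 4.97097 × 10^-13 furlong.
Thus 9.9053 × 4.97097 × 10^-13 ≈ 4.9239 × 10^-12 furlong.

4.9239 × 10^-12 furlongs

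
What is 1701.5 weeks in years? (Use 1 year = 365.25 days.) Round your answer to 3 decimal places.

1 week = 0.0191650 yr.
So 1701.5 × 0.0191650 ≈ 32.609 yr.

32.609 yr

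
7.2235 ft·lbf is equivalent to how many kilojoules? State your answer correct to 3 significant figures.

0.00979 kilojoules

1 ft·lbf = 0.00135582 kilojoules.
So 7.2235 × 0.00135582 ≈ 0.00979 kJ.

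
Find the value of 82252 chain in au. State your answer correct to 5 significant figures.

1 chain = 1.34473e-10 au.
Thus 82252 × 1.34473e-10 ≈ 1.1061e-5 au.

1.1061e-5 au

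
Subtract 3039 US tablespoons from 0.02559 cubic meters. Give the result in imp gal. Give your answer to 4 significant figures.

0.02559 m³ = 5.62901 imp gal and 3039 US tbsp = 9.88475 imp gal.
5.62901 − 9.88475 ≈ -4.256 imp gal.

-4.256 imp gal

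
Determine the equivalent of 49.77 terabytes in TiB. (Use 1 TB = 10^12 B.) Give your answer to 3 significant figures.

45.3 tebibytes

1 terabyte = 0.909495 TiB.
Then 49.77 × 0.909495 ≈ 45.3 TiB.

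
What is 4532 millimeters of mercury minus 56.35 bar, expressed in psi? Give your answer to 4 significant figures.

-729.7 pounds per square inch

4532 mmHg = 87.6343 psi and 56.35 bar = 817.288 psi.
87.6343 − 817.288 ≈ -729.7 psi.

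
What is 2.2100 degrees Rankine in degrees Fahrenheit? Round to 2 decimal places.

-457.46 °F

°R = °F + 459.67.
Applying the formula gives -457.46 °F.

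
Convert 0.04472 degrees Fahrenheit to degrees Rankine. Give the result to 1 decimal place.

°R = °F + 459.67.
Applying the formula gives 459.7 °R.

459.7 °R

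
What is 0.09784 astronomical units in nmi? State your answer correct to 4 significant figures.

1 au = 8.07764 × 10^7 nmi.
Then 0.09784 × 8.07764 × 10^7 ≈ 7.903 × 10^6 nmi.

7.903 × 10^6 nautical miles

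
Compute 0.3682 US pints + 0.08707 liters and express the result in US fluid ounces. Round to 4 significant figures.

8.835 US fl oz

0.3682 US pt = 5.89120 US fl oz and 0.08707 L = 2.94419 US fl oz.
5.89120 + 2.94419 ≈ 8.835 US fl oz.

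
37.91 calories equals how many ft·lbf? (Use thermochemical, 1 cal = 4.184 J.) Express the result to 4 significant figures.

117.0 ft·lbf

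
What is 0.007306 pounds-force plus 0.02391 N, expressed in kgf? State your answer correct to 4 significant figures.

0.005752 kgf

0.007306 lbf = 0.00331395 kgf and 0.02391 N = 0.00243814 kgf.
0.00331395 + 0.00243814 ≈ 0.005752 kgf.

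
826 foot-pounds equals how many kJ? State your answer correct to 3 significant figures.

1.12 kJ

1 foot-pound = 0.00135582 kJ.
826 × 0.00135582 ≈ 1.12 kJ.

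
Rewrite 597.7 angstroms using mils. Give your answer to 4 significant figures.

0.002353 mil

1 angstrom = 3.93701 × 10^-6 mil.
Thus 597.7 × 3.93701 × 10^-6 ≈ 0.002353 mil.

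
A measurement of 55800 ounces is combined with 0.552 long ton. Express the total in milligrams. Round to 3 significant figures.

55800 oz = 1.58190 × 10^9 mg and 0.552 long ton = 5.60858 × 10^8 mg.
1.58190 × 10^9 + 5.60858 × 10^8 ≈ 2.14 × 10^9 mg.

2.14 × 10^9 mg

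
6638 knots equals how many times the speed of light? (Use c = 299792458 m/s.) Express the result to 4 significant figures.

1 knot = 1.71600 × 10^-9 c.
Then 6638 × 1.71600 × 10^-9 ≈ 1.139 × 10^-5 c.

1.139 × 10^-5 times the speed of light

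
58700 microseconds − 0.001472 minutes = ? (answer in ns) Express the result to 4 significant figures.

58700 μs = 5.87000 × 10^7 ns and 0.001472 min = 8.83200 × 10^7 ns.
5.87000 × 10^7 − 8.83200 × 10^7 ≈ -2.962 × 10^7 ns.

-2.962 × 10^7 ns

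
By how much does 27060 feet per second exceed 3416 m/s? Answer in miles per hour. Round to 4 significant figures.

10810 miles per hour

27060 ft/s = 18450.0 mph and 3416 m/s = 7641.37 mph.
18450.0 − 7641.37 ≈ 10810 mph.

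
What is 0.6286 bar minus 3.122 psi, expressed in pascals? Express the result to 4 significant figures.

41330 pascals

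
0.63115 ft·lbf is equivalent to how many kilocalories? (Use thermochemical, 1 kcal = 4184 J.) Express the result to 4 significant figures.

0.0002045 kcal

1 ft·lbf = 0.000324048 kcal.
So 0.63115 × 0.000324048 ≈ 0.0002045 kcal.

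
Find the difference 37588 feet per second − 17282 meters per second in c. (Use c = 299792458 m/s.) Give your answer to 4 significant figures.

-1.943e-5 c

37588 ft/s = 3.82158e-5 c and 17282 m/s = 5.76465e-5 c.
3.82158e-5 − 5.76465e-5 ≈ -1.943e-5 c.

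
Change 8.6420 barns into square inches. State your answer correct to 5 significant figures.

1.3395e-24 in²

1 barn = 1.55000e-25 square inches.
Thus 8.6420 × 1.55000e-25 ≈ 1.3395e-24 in².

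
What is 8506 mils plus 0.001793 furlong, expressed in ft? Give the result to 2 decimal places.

1.89 feet

8506 mil = 0.708833 ft and 0.001793 furlong = 1.18338 ft.
0.708833 + 1.18338 ≈ 1.89 ft.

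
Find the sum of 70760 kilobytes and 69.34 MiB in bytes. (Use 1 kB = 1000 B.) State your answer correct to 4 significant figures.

1.435e+8 B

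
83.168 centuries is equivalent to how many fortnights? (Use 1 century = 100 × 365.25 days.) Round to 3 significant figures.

1 century = 2608.93 fortnight.
83.168 × 2608.93 ≈ 217000 fortnight.

217000 fortnight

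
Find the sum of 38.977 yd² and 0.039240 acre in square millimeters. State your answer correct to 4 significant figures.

1.914 × 10^8 mm²

38.977 yd² = 3.25897 × 10^7 mm² and 0.039240 acre = 1.58799 × 10^8 mm².
3.25897 × 10^7 + 1.58799 × 10^8 ≈ 1.914 × 10^8 mm².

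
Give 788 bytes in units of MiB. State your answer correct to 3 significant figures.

0.000751 MiB

1 B = 9.53674e-7 MiB.
So 788 × 9.53674e-7 ≈ 0.000751 MiB.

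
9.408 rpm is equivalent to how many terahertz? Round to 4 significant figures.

1 rpm = 1.66667 × 10^-14 THz.
So 9.408 × 1.66667 × 10^-14 ≈ 1.568 × 10^-13 THz.

1.568 × 10^-13 terahertz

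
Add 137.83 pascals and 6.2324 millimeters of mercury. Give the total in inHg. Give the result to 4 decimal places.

0.2861 inches of mercury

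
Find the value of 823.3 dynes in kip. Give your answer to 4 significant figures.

1.851 × 10^-6 kip

1 dyn = 2.24809 × 10^-9 kip.
So 823.3 × 2.24809 × 10^-9 ≈ 1.851 × 10^-6 kip.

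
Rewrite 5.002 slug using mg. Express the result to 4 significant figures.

7.300e+7 milligrams

1 slug = 1.45939e+7 milligrams.
So 5.002 × 1.45939e+7 ≈ 7.300e+7 mg.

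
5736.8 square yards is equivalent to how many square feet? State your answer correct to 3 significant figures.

51600 square feet

1 square yard = 9.00000 square feet.
So 5736.8 × 9.00000 ≈ 51600 ft².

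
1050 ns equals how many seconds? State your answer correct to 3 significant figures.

1 nanosecond = 1.00000 × 10^-9 seconds.
Then 1050 × 1.00000 × 10^-9 ≈ 1.05 × 10^-6 s.

1.05 × 10^-6 s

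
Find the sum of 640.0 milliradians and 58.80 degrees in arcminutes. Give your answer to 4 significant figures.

5728 arcminutes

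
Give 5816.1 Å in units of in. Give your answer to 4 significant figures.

2.290 × 10^-5 inches

1 Å = 3.93701 × 10^-9 inches.
So 5816.1 × 3.93701 × 10^-9 ≈ 2.290 × 10^-5 in.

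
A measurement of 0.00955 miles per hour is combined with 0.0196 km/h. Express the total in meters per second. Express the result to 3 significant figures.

0.00971 meters per second

0.00955 mph = 0.00426923 m/s and 0.0196 km/h = 0.00544444 m/s.
0.00426923 + 0.00544444 ≈ 0.00971 m/s.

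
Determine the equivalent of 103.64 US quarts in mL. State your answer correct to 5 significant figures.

1 US quart = 946.353 milliliters.
So 103.64 × 946.353 ≈ 98080 mL.

98080 mL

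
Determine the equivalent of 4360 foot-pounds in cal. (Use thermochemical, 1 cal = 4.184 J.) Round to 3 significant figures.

1410 calories

1 ft·lbf = 0.324048 calories.
Thus 4360 × 0.324048 ≈ 1410 cal.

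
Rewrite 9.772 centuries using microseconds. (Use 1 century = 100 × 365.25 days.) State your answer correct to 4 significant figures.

3.084e+16 μs

1 century = 3.15576e+15 microseconds.
Thus 9.772 × 3.15576e+15 ≈ 3.084e+16 μs.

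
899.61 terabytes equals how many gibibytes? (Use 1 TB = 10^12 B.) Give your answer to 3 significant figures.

838000 gibibytes

1 terabyte = 931.323 gibibytes.
Then 899.61 × 931.323 ≈ 838000 GiB.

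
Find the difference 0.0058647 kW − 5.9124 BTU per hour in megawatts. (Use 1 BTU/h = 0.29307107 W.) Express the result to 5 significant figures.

0.0058647 kW = 5.864700e-6 MW and 5.9124 BTU/h = 1.732753e-6 MW.
5.864700e-6 − 1.732753e-6 ≈ 4.1319e-6 MW.

4.1319e-6 MW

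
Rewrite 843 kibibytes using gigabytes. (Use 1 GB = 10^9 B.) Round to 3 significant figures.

1 kibibyte = 1.02400 × 10^-6 GB.
Then 843 × 1.02400 × 10^-6 ≈ 0.000863 GB.

0.000863 gigabytes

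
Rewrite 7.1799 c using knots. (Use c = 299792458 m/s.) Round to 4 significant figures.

4.184e+9 knots

1 c = 5.82750e+8 knots.
So 7.1799 × 5.82750e+8 ≈ 4.184e+9 kn.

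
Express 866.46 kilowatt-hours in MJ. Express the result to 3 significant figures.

3120 MJ

1 kWh = 3.60000 MJ.
Thus 866.46 × 3.60000 ≈ 3120 MJ.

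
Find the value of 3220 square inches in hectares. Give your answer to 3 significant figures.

0.000208 ha

1 in² = 6.45160e-8 ha.
So 3220 × 6.45160e-8 ≈ 0.000208 ha.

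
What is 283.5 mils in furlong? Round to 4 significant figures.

3.580 × 10^-5 furlong

1 mil = 1.26263 × 10^-7 furlongs.
Then 283.5 × 1.26263 × 10^-7 ≈ 3.580 × 10^-5 furlong.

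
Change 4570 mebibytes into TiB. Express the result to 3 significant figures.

1 mebibyte = 9.53674 × 10^-7 tebibytes.
Thus 4570 × 9.53674 × 10^-7 ≈ 0.00436 TiB.

0.00436 tebibytes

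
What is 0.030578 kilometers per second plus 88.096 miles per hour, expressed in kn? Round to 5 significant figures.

135.99 kn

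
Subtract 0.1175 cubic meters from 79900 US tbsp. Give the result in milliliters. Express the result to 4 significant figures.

1.064e+6 mL

79900 US tbsp = 1.18146e+6 mL and 0.1175 m³ = 117500 mL.
1.18146e+6 − 117500 ≈ 1.064e+6 mL.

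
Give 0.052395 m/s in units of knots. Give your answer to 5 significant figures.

0.10185 knots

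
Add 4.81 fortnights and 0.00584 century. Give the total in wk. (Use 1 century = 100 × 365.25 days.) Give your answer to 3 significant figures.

40.1 wk

4.81 fortnight = 9.62000 wk and 0.00584 century = 30.4723 wk.
9.62000 + 30.4723 ≈ 40.1 wk.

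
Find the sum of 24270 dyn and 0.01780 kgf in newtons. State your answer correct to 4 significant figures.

0.4173 N

24270 dyn = 0.242700 N and 0.01780 kgf = 0.174558 N.
0.242700 + 0.174558 ≈ 0.4173 N.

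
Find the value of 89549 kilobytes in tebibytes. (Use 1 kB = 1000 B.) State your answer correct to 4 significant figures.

8.144e-5 TiB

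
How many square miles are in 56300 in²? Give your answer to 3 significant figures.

1 in² = 2.49098 × 10^-10 square miles.
So 56300 × 2.49098 × 10^-10 ≈ 1.40 × 10^-5 mi².

1.40 × 10^-5 mi²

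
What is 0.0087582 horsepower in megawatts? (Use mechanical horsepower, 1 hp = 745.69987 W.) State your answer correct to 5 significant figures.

1 horsepower = 0.000745700 MW.
Thus 0.0087582 × 0.000745700 ≈ 6.5310 × 10^-6 MW.

6.5310 × 10^-6 MW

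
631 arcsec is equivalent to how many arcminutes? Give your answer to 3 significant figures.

1 arcsec = 0.0166667 arcmin.
Then 631 × 0.0166667 ≈ 10.5 arcmin.

10.5 arcmin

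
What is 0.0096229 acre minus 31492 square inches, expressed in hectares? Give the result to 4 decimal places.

0.0019 ha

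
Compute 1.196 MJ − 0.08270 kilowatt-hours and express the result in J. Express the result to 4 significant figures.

898300 J

1.196 MJ = 1.19600e+6 J and 0.08270 kWh = 297720 J.
1.19600e+6 − 297720 ≈ 898300 J.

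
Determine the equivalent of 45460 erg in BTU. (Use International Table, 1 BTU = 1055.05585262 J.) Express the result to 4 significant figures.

4.309 × 10^-6 BTU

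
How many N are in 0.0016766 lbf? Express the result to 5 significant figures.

0.0074579 newtons

1 lbf = 4.44822 N.
So 0.0016766 × 4.44822 ≈ 0.0074579 N.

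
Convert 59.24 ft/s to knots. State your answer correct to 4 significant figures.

35.10 knots

1 foot per second = 0.592484 kn.
Thus 59.24 × 0.592484 ≈ 35.10 kn.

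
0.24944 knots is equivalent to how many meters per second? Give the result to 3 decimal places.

1 knot = 0.514444 m/s.
Then 0.24944 × 0.514444 ≈ 0.128 m/s.

0.128 meters per second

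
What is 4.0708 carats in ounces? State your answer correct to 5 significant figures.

1 carat = 0.00705479 oz.
Thus 4.0708 × 0.00705479 ≈ 0.028719 oz.

0.028719 oz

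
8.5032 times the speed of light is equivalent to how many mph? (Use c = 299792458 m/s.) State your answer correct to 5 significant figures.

1 c = 6.70617 × 10^8 mph.
So 8.5032 × 6.70617 × 10^8 ≈ 5.7024 × 10^9 mph.

5.7024 × 10^9 miles per hour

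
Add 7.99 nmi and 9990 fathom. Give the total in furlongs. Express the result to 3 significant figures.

7.99 nmi = 73.5578 furlong and 9990 fathom = 90.8182 furlong.
73.5578 + 90.8182 ≈ 164 furlong.

164 furlongs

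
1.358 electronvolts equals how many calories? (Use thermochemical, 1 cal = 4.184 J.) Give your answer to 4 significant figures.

1 eV = 3.82929 × 10^-20 cal.
Then 1.358 × 3.82929 × 10^-20 ≈ 5.200 × 10^-20 cal.

5.200 × 10^-20 cal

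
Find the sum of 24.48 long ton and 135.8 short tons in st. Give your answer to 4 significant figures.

24.48 long ton = 3916.80 st and 135.8 short ton = 19400.0 st.
3916.80 + 19400.0 ≈ 23320 st.

23320 st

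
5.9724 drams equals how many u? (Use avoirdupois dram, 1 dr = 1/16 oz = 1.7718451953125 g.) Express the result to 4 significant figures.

1 dr = 1.06703 × 10^24 u.
Then 5.9724 × 1.06703 × 10^24 ≈ 6.373 × 10^24 u.

6.373 × 10^24 atomic mass units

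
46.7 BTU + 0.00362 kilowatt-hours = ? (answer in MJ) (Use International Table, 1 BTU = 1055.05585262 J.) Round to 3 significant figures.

46.7 BTU = 0.0492711 MJ and 0.00362 kWh = 0.0130320 MJ.
0.0492711 + 0.0130320 ≈ 0.0623 MJ.

0.0623 megajoules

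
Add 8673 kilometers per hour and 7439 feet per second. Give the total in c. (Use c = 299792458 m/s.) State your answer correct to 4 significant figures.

1.560e-5 times the speed of light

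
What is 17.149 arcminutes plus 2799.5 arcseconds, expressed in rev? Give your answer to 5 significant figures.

0.0029540 revolutions

17.149 arcmin = 0.000793935 rev and 2799.5 arcsec = 0.00216011 rev.
0.000793935 + 0.00216011 ≈ 0.0029540 rev.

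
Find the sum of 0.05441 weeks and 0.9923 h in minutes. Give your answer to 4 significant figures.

608.0 minutes

0.05441 wk = 548.453 min and 0.9923 h = 59.5380 min.
548.453 + 59.5380 ≈ 608.0 min.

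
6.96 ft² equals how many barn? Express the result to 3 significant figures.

6.47e+27 barn

1 ft² = 9.29030e+26 barn.
6.96 × 9.29030e+26 ≈ 6.47e+27 barn.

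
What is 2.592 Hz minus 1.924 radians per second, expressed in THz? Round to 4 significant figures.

2.592 Hz = 2.59200e-12 THz and 1.924 rad/s = 3.06214e-13 THz.
2.59200e-12 − 3.06214e-13 ≈ 2.286e-12 THz.

2.286e-12 THz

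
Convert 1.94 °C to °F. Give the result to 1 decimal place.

35.5 °F

°F = °C × 9/5 + 32.
Applying the formula gives 35.5 °F.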